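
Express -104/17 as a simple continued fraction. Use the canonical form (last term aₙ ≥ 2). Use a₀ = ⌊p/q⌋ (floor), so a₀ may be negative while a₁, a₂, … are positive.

[-7; 1, 7, 2]

-104 = -7×17 + 15
17 = 1×15 + 2
15 = 7×2 + 1
2 = 2×1 + 0  (stop)
So -104/17 = [-7; 1, 7, 2].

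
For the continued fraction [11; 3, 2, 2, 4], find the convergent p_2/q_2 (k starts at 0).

Using pₖ = aₖpₖ₋₁ + pₖ₋₂, qₖ = aₖqₖ₋₁ + qₖ₋₂ (with p₋₁=1, p₋₂=0, q₋₁=0, q₋₂=1):
  k=0: a=11, p=11, q=1
  k=1: a=3, p=34, q=3
  k=2: a=2, p=79, q=7

79/7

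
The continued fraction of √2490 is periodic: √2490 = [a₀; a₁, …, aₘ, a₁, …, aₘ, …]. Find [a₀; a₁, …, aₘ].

a₀ = ⌊√2490⌋ = 49.
With m₀=0, d₀=1 and mₖ₊₁ = dₖaₖ − mₖ, dₖ₊₁ = (n − mₖ₊₁²)/dₖ, aₖ₊₁ = ⌊(a₀+mₖ₊₁)/dₖ₊₁⌋:
  k=1: m=49, d=89, a=1
  k=2: m=40, d=10, a=8
  k=3: m=40, d=89, a=1
  k=4: m=49, d=1, a=98
d=1 and a=2a₀=98 at k=4, so the next step gives (m, d) = (49, 89) again — its k=1 value — and the period has length 4.

[49; 1, 8, 1, 98]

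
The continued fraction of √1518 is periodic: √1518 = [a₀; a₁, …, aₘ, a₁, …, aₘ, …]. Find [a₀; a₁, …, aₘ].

[38; 1, 24, 1, 76]

a₀ = ⌊√1518⌋ = 38.
With m₀=0, d₀=1 and mₖ₊₁ = dₖaₖ − mₖ, dₖ₊₁ = (n − mₖ₊₁²)/dₖ, aₖ₊₁ = ⌊(a₀+mₖ₊₁)/dₖ₊₁⌋:
  k=1: m=38, d=74, a=1
  k=2: m=36, d=3, a=24
  k=3: m=36, d=74, a=1
  k=4: m=38, d=1, a=76
d=1 and a=2a₀=76 at k=4, so the next step gives (m, d) = (38, 74) again — its k=1 value — and the period has length 4.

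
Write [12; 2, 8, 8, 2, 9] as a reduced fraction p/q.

34607/2775

Fold from the inside: start with 9/1.
  2 + 1/9 = 19/9
  8 + 9/19 = 161/19
  8 + 19/161 = 1307/161
  2 + 161/1307 = 2775/1307
  12 + 1307/2775 = 34607/2775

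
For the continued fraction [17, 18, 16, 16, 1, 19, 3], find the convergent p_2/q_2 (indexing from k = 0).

Using pₖ = aₖpₖ₋₁ + pₖ₋₂, qₖ = aₖqₖ₋₁ + qₖ₋₂ (with p₋₁=1, p₋₂=0, q₋₁=0, q₋₂=1):
  k=0: a=17, p=17, q=1
  k=1: a=18, p=307, q=18
  k=2: a=16, p=4929, q=289

4929/289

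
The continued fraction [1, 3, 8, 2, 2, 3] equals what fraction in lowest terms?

Using pₖ = aₖpₖ₋₁ + pₖ₋₂ and qₖ = aₖqₖ₋₁ + qₖ₋₂:
  k=0: a=1, p=1, q=1
  k=1: a=3, p=4, q=3
  k=2: a=8, p=33, q=25
  k=3: a=2, p=70, q=53
  k=4: a=2, p=173, q=131
  k=5: a=3, p=589, q=446

589/446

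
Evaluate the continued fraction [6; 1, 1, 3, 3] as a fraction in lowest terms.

Using pₖ = aₖpₖ₋₁ + pₖ₋₂ and qₖ = aₖqₖ₋₁ + qₖ₋₂:
  k=0: a=6, p=6, q=1
  k=1: a=1, p=7, q=1
  k=2: a=1, p=13, q=2
  k=3: a=3, p=46, q=7
  k=4: a=3, p=151, q=23

151/23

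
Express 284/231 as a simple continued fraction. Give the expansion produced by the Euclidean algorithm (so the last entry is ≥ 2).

[1; 4, 2, 1, 3, 1, 3]

284 = 1*231 + 53
231 = 4*53 + 19
53 = 2*19 + 15
19 = 1*15 + 4
15 = 3*4 + 3
4 = 1*3 + 1
3 = 3*1 + 0  (stop)
So 284/231 = [1; 4, 2, 1, 3, 1, 3].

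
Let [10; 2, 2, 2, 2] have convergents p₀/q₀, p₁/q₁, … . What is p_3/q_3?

125/12

Using pₖ = aₖpₖ₋₁ + pₖ₋₂, qₖ = aₖqₖ₋₁ + qₖ₋₂ (with p₋₁=1, p₋₂=0, q₋₁=0, q₋₂=1):
  k=0: a=10, p=10, q=1
  k=1: a=2, p=21, q=2
  k=2: a=2, p=52, q=5
  k=3: a=2, p=125, q=12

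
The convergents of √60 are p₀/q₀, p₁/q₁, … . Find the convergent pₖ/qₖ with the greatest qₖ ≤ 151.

488/63

√60 = [7; 1, 2, 1, 14, …] (period length 4).
Convergents:
  p_0/q_0 = 7/1
  p_1/q_1 = 8/1
  p_2/q_2 = 23/3
  p_3/q_3 = 31/4
  p_4/q_4 = 457/59
  p_5/q_5 = 488/63
  p_6/q_6 = 1433/185
q_5 = 63 ≤ 151 < 185 = q_6, so the answer is 488/63.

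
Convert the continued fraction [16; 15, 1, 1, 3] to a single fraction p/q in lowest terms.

1751/109

Fold from the inside: start with 3/1.
  1 + 1/3 = 4/3
  1 + 3/4 = 7/4
  15 + 4/7 = 109/7
  16 + 7/109 = 1751/109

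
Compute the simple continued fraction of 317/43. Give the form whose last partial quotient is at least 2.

[7; 2, 1, 2, 5]

317 = 7*43 + 16
43 = 2*16 + 11
16 = 1*11 + 5
11 = 2*5 + 1
5 = 5*1 + 0  (stop)
So 317/43 = [7; 2, 1, 2, 5].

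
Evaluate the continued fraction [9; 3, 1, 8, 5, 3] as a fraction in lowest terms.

5295/572

Fold from the inside: start with 3/1.
  5 + 1/3 = 16/3
  8 + 3/16 = 131/16
  1 + 16/131 = 147/131
  3 + 131/147 = 572/147
  9 + 147/572 = 5295/572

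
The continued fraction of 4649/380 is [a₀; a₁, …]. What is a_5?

2

4649 = 12·380 + 89   →  a_0 = 12
380 = 4·89 + 24   →  a_1 = 4
89 = 3·24 + 17   →  a_2 = 3
24 = 1·17 + 7   →  a_3 = 1
17 = 2·7 + 3   →  a_4 = 2
7 = 2·3 + 1   →  a_5 = 2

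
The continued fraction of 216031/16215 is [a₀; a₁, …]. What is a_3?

216031 = 13·16215 + 5236   →  a_0 = 13
16215 = 3·5236 + 507   →  a_1 = 3
5236 = 10·507 + 166   →  a_2 = 10
507 = 3·166 + 9   →  a_3 = 3

3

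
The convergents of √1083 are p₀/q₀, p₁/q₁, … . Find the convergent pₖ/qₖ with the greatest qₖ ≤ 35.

362/11

√1083 = [32; 1, 9, 1, 64, …] (period length 4).
Convergents:
  p_0/q_0 = 32/1
  p_1/q_1 = 33/1
  p_2/q_2 = 329/10
  p_3/q_3 = 362/11
  p_4/q_4 = 23497/714
q_3 = 11 ≤ 35 < 714 = q_4, so the answer is 362/11.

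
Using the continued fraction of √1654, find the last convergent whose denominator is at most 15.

122/3

√1654 = [40; 1, 2, 40, 2, 1, 80, …] (period length 6).
Convergents:
  p_0/q_0 = 40/1
  p_1/q_1 = 41/1
  p_2/q_2 = 122/3
  p_3/q_3 = 4921/121
q_2 = 3 ≤ 15 < 121 = q_3, so the answer is 122/3.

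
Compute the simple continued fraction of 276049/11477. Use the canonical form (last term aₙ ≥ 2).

276049 = 24·11477 + 601
11477 = 19·601 + 58
601 = 10·58 + 21
58 = 2·21 + 16
21 = 1·16 + 5
16 = 3·5 + 1
5 = 5·1 + 0  (stop)
So 276049/11477 = [24; 19, 10, 2, 1, 3, 5].

[24; 19, 10, 2, 1, 3, 5]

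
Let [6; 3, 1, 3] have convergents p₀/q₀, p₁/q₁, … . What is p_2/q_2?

25/4

Using pₖ = aₖpₖ₋₁ + pₖ₋₂, qₖ = aₖqₖ₋₁ + qₖ₋₂ (with p₋₁=1, p₋₂=0, q₋₁=0, q₋₂=1):
  k=0: a=6, p=6, q=1
  k=1: a=3, p=19, q=3
  k=2: a=1, p=25, q=4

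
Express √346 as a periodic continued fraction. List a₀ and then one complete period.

a₀ = ⌊√346⌋ = 18.
With m₀=0, d₀=1 and mₖ₊₁ = dₖaₖ − mₖ, dₖ₊₁ = (n − mₖ₊₁²)/dₖ, aₖ₊₁ = ⌊(a₀+mₖ₊₁)/dₖ₊₁⌋:
  k=1: m=18, d=22, a=1
  k=2: m=4, d=15, a=1
  k=3: m=11, d=15, a=1
  k=4: m=4, d=22, a=1
  k=5: m=18, d=1, a=36
d=1 and a=2a₀=36 at k=5, so the next step gives (m, d) = (18, 22) again — its k=1 value — and the period has length 5.

[18; 1, 1, 1, 1, 36]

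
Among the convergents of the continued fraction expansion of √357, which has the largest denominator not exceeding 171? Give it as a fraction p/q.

3042/161

√357 = [18; 1, 8, 2, 8, 1, 36, …] (period length 6).
Convergents:
  p_0/q_0 = 18/1
  p_1/q_1 = 19/1
  p_2/q_2 = 170/9
  p_3/q_3 = 359/19
  p_4/q_4 = 3042/161
  p_5/q_5 = 3401/180
q_4 = 161 ≤ 171 < 180 = q_5, so the answer is 3042/161.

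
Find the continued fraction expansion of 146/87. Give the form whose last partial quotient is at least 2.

146 = 1*87 + 59
87 = 1*59 + 28
59 = 2*28 + 3
28 = 9*3 + 1
3 = 3*1 + 0  (stop)
So 146/87 = [1; 1, 2, 9, 3].

[1; 1, 2, 9, 3]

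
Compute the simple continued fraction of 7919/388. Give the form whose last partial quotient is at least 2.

7919 = 20×388 + 159
388 = 2×159 + 70
159 = 2×70 + 19
70 = 3×19 + 13
19 = 1×13 + 6
13 = 2×6 + 1
6 = 6×1 + 0  (stop)
So 7919/388 = [20; 2, 2, 3, 1, 2, 6].

[20; 2, 2, 3, 1, 2, 6]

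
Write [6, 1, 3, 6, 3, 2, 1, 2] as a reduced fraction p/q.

Using pₖ = aₖpₖ₋₁ + pₖ₋₂ and qₖ = aₖqₖ₋₁ + qₖ₋₂:
  k=0: a=6, p=6, q=1
  k=1: a=1, p=7, q=1
  k=2: a=3, p=27, q=4
  k=3: a=6, p=169, q=25
  k=4: a=3, p=534, q=79
  k=5: a=2, p=1237, q=183
  k=6: a=1, p=1771, q=262
  k=7: a=2, p=4779, q=707

4779/707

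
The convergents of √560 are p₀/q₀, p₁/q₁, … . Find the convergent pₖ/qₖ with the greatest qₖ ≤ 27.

√560 = [23; 1, 1, 1, 46, …] (period length 4).
Convergents:
  p_0/q_0 = 23/1
  p_1/q_1 = 24/1
  p_2/q_2 = 47/2
  p_3/q_3 = 71/3
  p_4/q_4 = 3313/140
q_3 = 3 ≤ 27 < 140 = q_4, so the answer is 71/3.

71/3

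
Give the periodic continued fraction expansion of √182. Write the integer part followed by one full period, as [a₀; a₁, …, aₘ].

a₀ = ⌊√182⌋ = 13.
With m₀=0, d₀=1 and mₖ₊₁ = dₖaₖ − mₖ, dₖ₊₁ = (n − mₖ₊₁²)/dₖ, aₖ₊₁ = ⌊(a₀+mₖ₊₁)/dₖ₊₁⌋:
  k=1: m=13, d=13, a=2
  k=2: m=13, d=1, a=26
d=1 and a=2a₀=26 at k=2, so the next step gives (m, d) = (13, 13) again — its k=1 value — and the period has length 2.

[13; 2, 26]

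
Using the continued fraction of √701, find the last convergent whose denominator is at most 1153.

√701 = [26; 2, 10, 10, 2, 52, …] (period length 5).
Convergents:
  p_0/q_0 = 26/1
  p_1/q_1 = 53/2
  p_2/q_2 = 556/21
  p_3/q_3 = 5613/212
  p_4/q_4 = 11782/445
  p_5/q_5 = 618277/23352
q_4 = 445 ≤ 1153 < 23352 = q_5, so the answer is 11782/445.

11782/445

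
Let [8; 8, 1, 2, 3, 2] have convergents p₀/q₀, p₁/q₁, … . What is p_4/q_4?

706/87

Using pₖ = aₖpₖ₋₁ + pₖ₋₂, qₖ = aₖqₖ₋₁ + qₖ₋₂ (with p₋₁=1, p₋₂=0, q₋₁=0, q₋₂=1):
  k=0: a=8, p=8, q=1
  k=1: a=8, p=65, q=8
  k=2: a=1, p=73, q=9
  k=3: a=2, p=211, q=26
  k=4: a=3, p=706, q=87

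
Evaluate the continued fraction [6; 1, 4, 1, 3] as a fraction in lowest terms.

157/23

Fold from the inside: start with 3/1.
  1 + 1/3 = 4/3
  4 + 3/4 = 19/4
  1 + 4/19 = 23/19
  6 + 19/23 = 157/23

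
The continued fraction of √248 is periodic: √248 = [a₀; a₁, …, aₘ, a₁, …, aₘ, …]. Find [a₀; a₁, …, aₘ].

[15; 1, 2, 1, 30]

a₀ = ⌊√248⌋ = 15.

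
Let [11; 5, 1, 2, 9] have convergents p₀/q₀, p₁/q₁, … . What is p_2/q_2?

67/6

Using pₖ = aₖpₖ₋₁ + pₖ₋₂, qₖ = aₖqₖ₋₁ + qₖ₋₂ (with p₋₁=1, p₋₂=0, q₋₁=0, q₋₂=1):
  k=0: a=11, p=11, q=1
  k=1: a=5, p=56, q=5
  k=2: a=1, p=67, q=6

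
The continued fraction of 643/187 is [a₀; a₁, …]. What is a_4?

1

643 = 3·187 + 82   →  a_0 = 3
187 = 2·82 + 23   →  a_1 = 2
82 = 3·23 + 13   →  a_2 = 3
23 = 1·13 + 10   →  a_3 = 1
13 = 1·10 + 3   →  a_4 = 1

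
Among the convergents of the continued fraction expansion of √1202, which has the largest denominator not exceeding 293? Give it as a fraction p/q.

√1202 = [34; 1, 2, 34, 2, 1, 68, …] (period length 6).
Convergents:
  p_0/q_0 = 34/1
  p_1/q_1 = 35/1
  p_2/q_2 = 104/3
  p_3/q_3 = 3571/103
  p_4/q_4 = 7246/209
  p_5/q_5 = 10817/312
q_4 = 209 ≤ 293 < 312 = q_5, so the answer is 7246/209.

7246/209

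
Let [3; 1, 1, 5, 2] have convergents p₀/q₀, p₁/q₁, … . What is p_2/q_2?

7/2

Using pₖ = aₖpₖ₋₁ + pₖ₋₂, qₖ = aₖqₖ₋₁ + qₖ₋₂ (with p₋₁=1, p₋₂=0, q₋₁=0, q₋₂=1):
  k=0: a=3, p=3, q=1
  k=1: a=1, p=4, q=1
  k=2: a=1, p=7, q=2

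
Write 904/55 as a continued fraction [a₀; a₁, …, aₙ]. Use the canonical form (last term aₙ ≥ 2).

[16; 2, 3, 2, 3]

904 = 16*55 + 24
55 = 2*24 + 7
24 = 3*7 + 3
7 = 2*3 + 1
3 = 3*1 + 0  (stop)
So 904/55 = [16; 2, 3, 2, 3].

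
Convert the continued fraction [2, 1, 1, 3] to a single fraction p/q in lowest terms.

Using pₖ = aₖpₖ₋₁ + pₖ₋₂ and qₖ = aₖqₖ₋₁ + qₖ₋₂:
  k=0: a=2, p=2, q=1
  k=1: a=1, p=3, q=1
  k=2: a=1, p=5, q=2
  k=3: a=3, p=18, q=7

18/7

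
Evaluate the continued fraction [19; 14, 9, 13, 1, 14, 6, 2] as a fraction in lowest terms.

Using pₖ = aₖpₖ₋₁ + pₖ₋₂ and qₖ = aₖqₖ₋₁ + qₖ₋₂:
  k=0: a=19, p=19, q=1
  k=1: a=14, p=267, q=14
  k=2: a=9, p=2422, q=127
  k=3: a=13, p=31753, q=1665
  k=4: a=1, p=34175, q=1792
  k=5: a=14, p=510203, q=26753
  k=6: a=6, p=3095393, q=162310
  k=7: a=2, p=6700989, q=351373

6700989/351373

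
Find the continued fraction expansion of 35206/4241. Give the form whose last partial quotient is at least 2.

35206 = 8·4241 + 1278
4241 = 3·1278 + 407
1278 = 3·407 + 57
407 = 7·57 + 8
57 = 7·8 + 1
8 = 8·1 + 0  (stop)
So 35206/4241 = [8; 3, 3, 7, 7, 8].

[8; 3, 3, 7, 7, 8]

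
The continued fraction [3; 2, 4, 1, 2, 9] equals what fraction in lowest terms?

1001/290

Fold from the inside: start with 9/1.
  2 + 1/9 = 19/9
  1 + 9/19 = 28/19
  4 + 19/28 = 131/28
  2 + 28/131 = 290/131
  3 + 131/290 = 1001/290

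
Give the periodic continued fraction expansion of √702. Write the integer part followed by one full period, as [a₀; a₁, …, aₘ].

[26; 2, 52]

a₀ = ⌊√702⌋ = 26.
With m₀=0, d₀=1 and mₖ₊₁ = dₖaₖ − mₖ, dₖ₊₁ = (n − mₖ₊₁²)/dₖ, aₖ₊₁ = ⌊(a₀+mₖ₊₁)/dₖ₊₁⌋:
  k=1: m=26, d=26, a=2
  k=2: m=26, d=1, a=52
d=1 and a=2a₀=52 at k=2, so the next step gives (m, d) = (26, 26) again — its k=1 value — and the period has length 2.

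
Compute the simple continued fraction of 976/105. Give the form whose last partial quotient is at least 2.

[9; 3, 2, 1, 1, 2, 2]

976 = 9*105 + 31
105 = 3*31 + 12
31 = 2*12 + 7
12 = 1*7 + 5
7 = 1*5 + 2
5 = 2*2 + 1
2 = 2*1 + 0  (stop)
So 976/105 = [9; 3, 2, 1, 1, 2, 2].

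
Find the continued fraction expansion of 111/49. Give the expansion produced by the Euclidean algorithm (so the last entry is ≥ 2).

111 = 2·49 + 13
49 = 3·13 + 10
13 = 1·10 + 3
10 = 3·3 + 1
3 = 3·1 + 0  (stop)
So 111/49 = [2; 3, 1, 3, 3].

[2; 3, 1, 3, 3]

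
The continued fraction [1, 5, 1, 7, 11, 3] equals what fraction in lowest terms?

Fold from the inside: start with 3/1.
  11 + 1/3 = 34/3
  7 + 3/34 = 241/34
  1 + 34/241 = 275/241
  5 + 241/275 = 1616/275
  1 + 275/1616 = 1891/1616

1891/1616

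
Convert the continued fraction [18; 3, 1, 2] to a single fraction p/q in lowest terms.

201/11

Using pₖ = aₖpₖ₋₁ + pₖ₋₂ and qₖ = aₖqₖ₋₁ + qₖ₋₂:
  k=0: a=18, p=18, q=1
  k=1: a=3, p=55, q=3
  k=2: a=1, p=73, q=4
  k=3: a=2, p=201, q=11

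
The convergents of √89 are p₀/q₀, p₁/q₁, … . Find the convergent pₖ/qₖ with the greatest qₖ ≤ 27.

√89 = [9; 2, 3, 3, 2, 18, …] (period length 5).
Convergents:
  p_0/q_0 = 9/1
  p_1/q_1 = 19/2
  p_2/q_2 = 66/7
  p_3/q_3 = 217/23
  p_4/q_4 = 500/53
q_3 = 23 ≤ 27 < 53 = q_4, so the answer is 217/23.

217/23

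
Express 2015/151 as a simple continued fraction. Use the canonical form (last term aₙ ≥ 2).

2015 = 13·151 + 52
151 = 2·52 + 47
52 = 1·47 + 5
47 = 9·5 + 2
5 = 2·2 + 1
2 = 2·1 + 0  (stop)
So 2015/151 = [13; 2, 1, 9, 2, 2].

[13; 2, 1, 9, 2, 2]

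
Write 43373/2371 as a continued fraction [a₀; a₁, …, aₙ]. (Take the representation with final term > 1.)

[18; 3, 2, 2, 3, 13, 3]

43373 = 18*2371 + 695
2371 = 3*695 + 286
695 = 2*286 + 123
286 = 2*123 + 40
123 = 3*40 + 3
40 = 13*3 + 1
3 = 3*1 + 0  (stop)
So 43373/2371 = [18; 3, 2, 2, 3, 13, 3].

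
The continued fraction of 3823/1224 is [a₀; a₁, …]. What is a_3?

2

3823 = 3·1224 + 151   →  a_0 = 3
1224 = 8·151 + 16   →  a_1 = 8
151 = 9·16 + 7   →  a_2 = 9
16 = 2·7 + 2   →  a_3 = 2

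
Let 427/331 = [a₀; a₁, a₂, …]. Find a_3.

4

427 = 1·331 + 96   →  a_0 = 1
331 = 3·96 + 43   →  a_1 = 3
96 = 2·43 + 10   →  a_2 = 2
43 = 4·10 + 3   →  a_3 = 4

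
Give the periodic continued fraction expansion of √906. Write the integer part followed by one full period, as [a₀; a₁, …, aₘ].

[30; 10, 60]

a₀ = ⌊√906⌋ = 30.
With m₀=0, d₀=1 and mₖ₊₁ = dₖaₖ − mₖ, dₖ₊₁ = (n − mₖ₊₁²)/dₖ, aₖ₊₁ = ⌊(a₀+mₖ₊₁)/dₖ₊₁⌋:
  k=1: m=30, d=6, a=10
  k=2: m=30, d=1, a=60
d=1 and a=2a₀=60 at k=2, so the next step gives (m, d) = (30, 6) again — its k=1 value — and the period has length 2.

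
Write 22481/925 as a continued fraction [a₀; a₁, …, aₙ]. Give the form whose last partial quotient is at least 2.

22481 = 24×925 + 281
925 = 3×281 + 82
281 = 3×82 + 35
82 = 2×35 + 12
35 = 2×12 + 11
12 = 1×11 + 1
11 = 11×1 + 0  (stop)
So 22481/925 = [24; 3, 3, 2, 2, 1, 11].

[24; 3, 3, 2, 2, 1, 11]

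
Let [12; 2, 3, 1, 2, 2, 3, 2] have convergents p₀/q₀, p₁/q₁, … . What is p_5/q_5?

Using pₖ = aₖpₖ₋₁ + pₖ₋₂, qₖ = aₖqₖ₋₁ + qₖ₋₂ (with p₋₁=1, p₋₂=0, q₋₁=0, q₋₂=1):
  k=0: a=12, p=12, q=1
  k=1: a=2, p=25, q=2
  k=2: a=3, p=87, q=7
  k=3: a=1, p=112, q=9
  k=4: a=2, p=311, q=25
  k=5: a=2, p=734, q=59

734/59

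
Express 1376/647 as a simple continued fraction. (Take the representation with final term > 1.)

1376 = 2×647 + 82
647 = 7×82 + 73
82 = 1×73 + 9
73 = 8×9 + 1
9 = 9×1 + 0  (stop)
So 1376/647 = [2; 7, 1, 8, 9].

[2; 7, 1, 8, 9]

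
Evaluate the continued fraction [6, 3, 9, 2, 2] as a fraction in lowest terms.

923/146

Using pₖ = aₖpₖ₋₁ + pₖ₋₂ and qₖ = aₖqₖ₋₁ + qₖ₋₂:
  k=0: a=6, p=6, q=1
  k=1: a=3, p=19, q=3
  k=2: a=9, p=177, q=28
  k=3: a=2, p=373, q=59
  k=4: a=2, p=923, q=146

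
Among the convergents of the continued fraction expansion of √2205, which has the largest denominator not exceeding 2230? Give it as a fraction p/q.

51841/1104

√2205 = [46; 1, 22, 2, 22, 1, 92, …] (period length 6).
Convergents:
  p_0/q_0 = 46/1
  p_1/q_1 = 47/1
  p_2/q_2 = 1080/23
  p_3/q_3 = 2207/47
  p_4/q_4 = 49634/1057
  p_5/q_5 = 51841/1104
  p_6/q_6 = 4819006/102625
q_5 = 1104 ≤ 2230 < 102625 = q_6, so the answer is 51841/1104.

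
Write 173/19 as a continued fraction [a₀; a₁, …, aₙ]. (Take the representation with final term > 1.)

173 = 9*19 + 2
19 = 9*2 + 1
2 = 2*1 + 0  (stop)
So 173/19 = [9; 9, 2].

[9; 9, 2]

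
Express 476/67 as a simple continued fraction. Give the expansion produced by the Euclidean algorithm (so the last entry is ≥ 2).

[7; 9, 1, 1, 3]

476 = 7*67 + 7
67 = 9*7 + 4
7 = 1*4 + 3
4 = 1*3 + 1
3 = 3*1 + 0  (stop)
So 476/67 = [7; 9, 1, 1, 3].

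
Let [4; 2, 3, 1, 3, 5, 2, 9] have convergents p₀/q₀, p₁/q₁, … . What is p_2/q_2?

31/7

Using pₖ = aₖpₖ₋₁ + pₖ₋₂, qₖ = aₖqₖ₋₁ + qₖ₋₂ (with p₋₁=1, p₋₂=0, q₋₁=0, q₋₂=1):
  k=0: a=4, p=4, q=1
  k=1: a=2, p=9, q=2
  k=2: a=3, p=31, q=7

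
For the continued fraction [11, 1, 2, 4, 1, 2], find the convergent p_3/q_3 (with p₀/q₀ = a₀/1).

152/13

Using pₖ = aₖpₖ₋₁ + pₖ₋₂, qₖ = aₖqₖ₋₁ + qₖ₋₂ (with p₋₁=1, p₋₂=0, q₋₁=0, q₋₂=1):
  k=0: a=11, p=11, q=1
  k=1: a=1, p=12, q=1
  k=2: a=2, p=35, q=3
  k=3: a=4, p=152, q=13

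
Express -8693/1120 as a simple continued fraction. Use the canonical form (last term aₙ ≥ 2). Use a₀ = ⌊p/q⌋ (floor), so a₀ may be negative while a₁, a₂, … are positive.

[-8; 4, 5, 7, 2, 3]

-8693 = -8*1120 + 267
1120 = 4*267 + 52
267 = 5*52 + 7
52 = 7*7 + 3
7 = 2*3 + 1
3 = 3*1 + 0  (stop)
So -8693/1120 = [-8; 4, 5, 7, 2, 3].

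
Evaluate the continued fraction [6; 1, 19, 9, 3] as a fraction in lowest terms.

3913/563

Using pₖ = aₖpₖ₋₁ + pₖ₋₂ and qₖ = aₖqₖ₋₁ + qₖ₋₂:
  k=0: a=6, p=6, q=1
  k=1: a=1, p=7, q=1
  k=2: a=19, p=139, q=20
  k=3: a=9, p=1258, q=181
  k=4: a=3, p=3913, q=563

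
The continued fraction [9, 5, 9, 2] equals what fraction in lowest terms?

Using pₖ = aₖpₖ₋₁ + pₖ₋₂ and qₖ = aₖqₖ₋₁ + qₖ₋₂:
  k=0: a=9, p=9, q=1
  k=1: a=5, p=46, q=5
  k=2: a=9, p=423, q=46
  k=3: a=2, p=892, q=97

892/97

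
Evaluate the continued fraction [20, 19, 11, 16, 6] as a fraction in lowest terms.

Using pₖ = aₖpₖ₋₁ + pₖ₋₂ and qₖ = aₖqₖ₋₁ + qₖ₋₂:
  k=0: a=20, p=20, q=1
  k=1: a=19, p=381, q=19
  k=2: a=11, p=4211, q=210
  k=3: a=16, p=67757, q=3379
  k=4: a=6, p=410753, q=20484

410753/20484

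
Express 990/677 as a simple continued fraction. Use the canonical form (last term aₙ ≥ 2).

990 = 1*677 + 313
677 = 2*313 + 51
313 = 6*51 + 7
51 = 7*7 + 2
7 = 3*2 + 1
2 = 2*1 + 0  (stop)
So 990/677 = [1; 2, 6, 7, 3, 2].

[1; 2, 6, 7, 3, 2]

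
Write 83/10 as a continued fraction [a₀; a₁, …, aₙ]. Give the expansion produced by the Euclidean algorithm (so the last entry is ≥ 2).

83 = 8·10 + 3
10 = 3·3 + 1
3 = 3·1 + 0  (stop)
So 83/10 = [8; 3, 3].

[8; 3, 3]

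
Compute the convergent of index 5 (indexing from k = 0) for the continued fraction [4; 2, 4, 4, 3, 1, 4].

716/161

Using pₖ = aₖpₖ₋₁ + pₖ₋₂, qₖ = aₖqₖ₋₁ + qₖ₋₂ (with p₋₁=1, p₋₂=0, q₋₁=0, q₋₂=1):
  k=0: a=4, p=4, q=1
  k=1: a=2, p=9, q=2
  k=2: a=4, p=40, q=9
  k=3: a=4, p=169, q=38
  k=4: a=3, p=547, q=123
  k=5: a=1, p=716, q=161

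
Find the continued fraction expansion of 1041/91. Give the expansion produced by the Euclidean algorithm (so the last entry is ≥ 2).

[11; 2, 3, 1, 1, 1, 3]

1041 = 11×91 + 40
91 = 2×40 + 11
40 = 3×11 + 7
11 = 1×7 + 4
7 = 1×4 + 3
4 = 1×3 + 1
3 = 3×1 + 0  (stop)
So 1041/91 = [11; 2, 3, 1, 1, 1, 3].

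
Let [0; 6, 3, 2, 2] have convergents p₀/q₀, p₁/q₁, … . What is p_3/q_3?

Using pₖ = aₖpₖ₋₁ + pₖ₋₂, qₖ = aₖqₖ₋₁ + qₖ₋₂ (with p₋₁=1, p₋₂=0, q₋₁=0, q₋₂=1):
  k=0: a=0, p=0, q=1
  k=1: a=6, p=1, q=6
  k=2: a=3, p=3, q=19
  k=3: a=2, p=7, q=44

7/44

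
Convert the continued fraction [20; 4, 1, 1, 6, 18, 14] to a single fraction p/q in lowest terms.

304377/15053

Fold from the inside: start with 14/1.
  18 + 1/14 = 253/14
  6 + 14/253 = 1532/253
  1 + 253/1532 = 1785/1532
  1 + 1532/1785 = 3317/1785
  4 + 1785/3317 = 15053/3317
  20 + 3317/15053 = 304377/15053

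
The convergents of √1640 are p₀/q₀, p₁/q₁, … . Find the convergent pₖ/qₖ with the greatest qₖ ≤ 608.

√1640 = [40; 2, 80, …] (period length 2).
Convergents:
  p_0/q_0 = 40/1
  p_1/q_1 = 81/2
  p_2/q_2 = 6520/161
  p_3/q_3 = 13121/324
  p_4/q_4 = 1056200/26081
q_3 = 324 ≤ 608 < 26081 = q_4, so the answer is 13121/324.

13121/324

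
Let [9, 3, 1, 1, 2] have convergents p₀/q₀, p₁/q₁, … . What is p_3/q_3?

65/7

Using pₖ = aₖpₖ₋₁ + pₖ₋₂, qₖ = aₖqₖ₋₁ + qₖ₋₂ (with p₋₁=1, p₋₂=0, q₋₁=0, q₋₂=1):
  k=0: a=9, p=9, q=1
  k=1: a=3, p=28, q=3
  k=2: a=1, p=37, q=4
  k=3: a=1, p=65, q=7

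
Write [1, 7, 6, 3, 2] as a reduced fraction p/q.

359/315

Fold from the inside: start with 2/1.
  3 + 1/2 = 7/2
  6 + 2/7 = 44/7
  7 + 7/44 = 315/44
  1 + 44/315 = 359/315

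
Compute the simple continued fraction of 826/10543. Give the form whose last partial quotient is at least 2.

[0; 12, 1, 3, 4, 4, 5, 2]

826 = 0*10543 + 826
10543 = 12*826 + 631
826 = 1*631 + 195
631 = 3*195 + 46
195 = 4*46 + 11
46 = 4*11 + 2
11 = 5*2 + 1
2 = 2*1 + 0  (stop)
So 826/10543 = [0; 12, 1, 3, 4, 4, 5, 2].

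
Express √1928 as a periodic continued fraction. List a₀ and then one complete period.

[43; 1, 9, 1, 86]

a₀ = ⌊√1928⌋ = 43.
With m₀=0, d₀=1 and mₖ₊₁ = dₖaₖ − mₖ, dₖ₊₁ = (n − mₖ₊₁²)/dₖ, aₖ₊₁ = ⌊(a₀+mₖ₊₁)/dₖ₊₁⌋:
  k=1: m=43, d=79, a=1
  k=2: m=36, d=8, a=9
  k=3: m=36, d=79, a=1
  k=4: m=43, d=1, a=86
d=1 and a=2a₀=86 at k=4, so the next step gives (m, d) = (43, 79) again — its k=1 value — and the period has length 4.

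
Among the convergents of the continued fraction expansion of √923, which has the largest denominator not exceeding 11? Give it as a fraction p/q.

√923 = [30; 2, 1, 1, 1, 2, 60, …] (period length 6).
Convergents:
  p_0/q_0 = 30/1
  p_1/q_1 = 61/2
  p_2/q_2 = 91/3
  p_3/q_3 = 152/5
  p_4/q_4 = 243/8
  p_5/q_5 = 638/21
q_4 = 8 ≤ 11 < 21 = q_5, so the answer is 243/8.

243/8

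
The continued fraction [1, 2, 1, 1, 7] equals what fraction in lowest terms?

Fold from the inside: start with 7/1.
  1 + 1/7 = 8/7
  1 + 7/8 = 15/8
  2 + 8/15 = 38/15
  1 + 15/38 = 53/38

53/38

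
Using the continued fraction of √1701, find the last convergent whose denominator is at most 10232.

161797/3923

√1701 = [41; 4, 8, 1, 10, 1, 8, 4, 82, …] (period length 8).
Convergents:
  p_0/q_0 = 41/1
  p_1/q_1 = 165/4
  p_2/q_2 = 1361/33
  p_3/q_3 = 1526/37
  p_4/q_4 = 16621/403
  p_5/q_5 = 18147/440
  p_6/q_6 = 161797/3923
  p_7/q_7 = 665335/16132
q_6 = 3923 ≤ 10232 < 16132 = q_7, so the answer is 161797/3923.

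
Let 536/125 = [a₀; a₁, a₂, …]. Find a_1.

3

536 = 4·125 + 36   →  a_0 = 4
125 = 3·36 + 17   →  a_1 = 3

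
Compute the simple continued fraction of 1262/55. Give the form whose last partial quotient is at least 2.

[22; 1, 17, 3]

1262 = 22·55 + 52
55 = 1·52 + 3
52 = 17·3 + 1
3 = 3·1 + 0  (stop)
So 1262/55 = [22; 1, 17, 3].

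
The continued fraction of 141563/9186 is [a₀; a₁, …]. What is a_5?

16

141563 = 15·9186 + 3773   →  a_0 = 15
9186 = 2·3773 + 1640   →  a_1 = 2
3773 = 2·1640 + 493   →  a_2 = 2
1640 = 3·493 + 161   →  a_3 = 3
493 = 3·161 + 10   →  a_4 = 3
161 = 16·10 + 1   →  a_5 = 16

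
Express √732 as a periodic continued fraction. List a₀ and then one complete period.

a₀ = ⌊√732⌋ = 27.
With m₀=0, d₀=1 and mₖ₊₁ = dₖaₖ − mₖ, dₖ₊₁ = (n − mₖ₊₁²)/dₖ, aₖ₊₁ = ⌊(a₀+mₖ₊₁)/dₖ₊₁⌋:
  k=1: m=27, d=3, a=18
  k=2: m=27, d=1, a=54
d=1 and a=2a₀=54 at k=2, so the next step gives (m, d) = (27, 3) again — its k=1 value — and the period has length 2.

[27; 18, 54]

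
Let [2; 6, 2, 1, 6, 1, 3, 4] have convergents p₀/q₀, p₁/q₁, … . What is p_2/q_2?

28/13

Using pₖ = aₖpₖ₋₁ + pₖ₋₂, qₖ = aₖqₖ₋₁ + qₖ₋₂ (with p₋₁=1, p₋₂=0, q₋₁=0, q₋₂=1):
  k=0: a=2, p=2, q=1
  k=1: a=6, p=13, q=6
  k=2: a=2, p=28, q=13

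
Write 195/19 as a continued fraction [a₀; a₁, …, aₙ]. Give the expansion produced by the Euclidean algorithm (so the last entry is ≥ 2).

[10; 3, 1, 4]

195 = 10·19 + 5
19 = 3·5 + 4
5 = 1·4 + 1
4 = 4·1 + 0  (stop)
So 195/19 = [10; 3, 1, 4].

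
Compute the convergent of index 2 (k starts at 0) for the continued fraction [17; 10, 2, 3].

359/21

Using pₖ = aₖpₖ₋₁ + pₖ₋₂, qₖ = aₖqₖ₋₁ + qₖ₋₂ (with p₋₁=1, p₋₂=0, q₋₁=0, q₋₂=1):
  k=0: a=17, p=17, q=1
  k=1: a=10, p=171, q=10
  k=2: a=2, p=359, q=21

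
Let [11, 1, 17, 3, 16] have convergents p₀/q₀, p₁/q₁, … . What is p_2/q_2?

Using pₖ = aₖpₖ₋₁ + pₖ₋₂, qₖ = aₖqₖ₋₁ + qₖ₋₂ (with p₋₁=1, p₋₂=0, q₋₁=0, q₋₂=1):
  k=0: a=11, p=11, q=1
  k=1: a=1, p=12, q=1
  k=2: a=17, p=215, q=18

215/18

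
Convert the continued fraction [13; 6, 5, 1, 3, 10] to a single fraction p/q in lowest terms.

19177/1457

Fold from the inside: start with 10/1.
  3 + 1/10 = 31/10
  1 + 10/31 = 41/31
  5 + 31/41 = 236/41
  6 + 41/236 = 1457/236
  13 + 236/1457 = 19177/1457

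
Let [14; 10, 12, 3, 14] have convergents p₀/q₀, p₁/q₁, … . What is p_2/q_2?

1706/121

Using pₖ = aₖpₖ₋₁ + pₖ₋₂, qₖ = aₖqₖ₋₁ + qₖ₋₂ (with p₋₁=1, p₋₂=0, q₋₁=0, q₋₂=1):
  k=0: a=14, p=14, q=1
  k=1: a=10, p=141, q=10
  k=2: a=12, p=1706, q=121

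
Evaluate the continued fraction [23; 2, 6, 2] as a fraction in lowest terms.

Fold from the inside: start with 2/1.
  6 + 1/2 = 13/2
  2 + 2/13 = 28/13
  23 + 13/28 = 657/28

657/28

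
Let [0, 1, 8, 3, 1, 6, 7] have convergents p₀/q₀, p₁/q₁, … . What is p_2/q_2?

8/9

Using pₖ = aₖpₖ₋₁ + pₖ₋₂, qₖ = aₖqₖ₋₁ + qₖ₋₂ (with p₋₁=1, p₋₂=0, q₋₁=0, q₋₂=1):
  k=0: a=0, p=0, q=1
  k=1: a=1, p=1, q=1
  k=2: a=8, p=8, q=9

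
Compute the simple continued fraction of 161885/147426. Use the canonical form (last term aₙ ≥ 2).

161885 = 1×147426 + 14459
147426 = 10×14459 + 2836
14459 = 5×2836 + 279
2836 = 10×279 + 46
279 = 6×46 + 3
46 = 15×3 + 1
3 = 3×1 + 0  (stop)
So 161885/147426 = [1; 10, 5, 10, 6, 15, 3].

[1; 10, 5, 10, 6, 15, 3]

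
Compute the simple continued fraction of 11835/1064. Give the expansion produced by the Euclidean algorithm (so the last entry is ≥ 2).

11835 = 11·1064 + 131
1064 = 8·131 + 16
131 = 8·16 + 3
16 = 5·3 + 1
3 = 3·1 + 0  (stop)
So 11835/1064 = [11; 8, 8, 5, 3].

[11; 8, 8, 5, 3]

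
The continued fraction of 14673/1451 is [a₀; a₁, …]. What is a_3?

14673 = 10·1451 + 163   →  a_0 = 10
1451 = 8·163 + 147   →  a_1 = 8
163 = 1·147 + 16   →  a_2 = 1
147 = 9·16 + 3   →  a_3 = 9

9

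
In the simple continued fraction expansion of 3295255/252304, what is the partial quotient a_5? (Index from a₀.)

2

3295255 = 13·252304 + 15303   →  a_0 = 13
252304 = 16·15303 + 7456   →  a_1 = 16
15303 = 2·7456 + 391   →  a_2 = 2
7456 = 19·391 + 27   →  a_3 = 19
391 = 14·27 + 13   →  a_4 = 14
27 = 2·13 + 1   →  a_5 = 2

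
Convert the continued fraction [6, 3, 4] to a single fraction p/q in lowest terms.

82/13

Fold from the inside: start with 4/1.
  3 + 1/4 = 13/4
  6 + 4/13 = 82/13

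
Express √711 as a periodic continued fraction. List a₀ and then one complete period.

[26; 1, 1, 1, 52]

a₀ = ⌊√711⌋ = 26.
With m₀=0, d₀=1 and mₖ₊₁ = dₖaₖ − mₖ, dₖ₊₁ = (n − mₖ₊₁²)/dₖ, aₖ₊₁ = ⌊(a₀+mₖ₊₁)/dₖ₊₁⌋:
  k=1: m=26, d=35, a=1
  k=2: m=9, d=18, a=1
  k=3: m=9, d=35, a=1
  k=4: m=26, d=1, a=52
d=1 and a=2a₀=52 at k=4, so the next step gives (m, d) = (26, 35) again — its k=1 value — and the period has length 4.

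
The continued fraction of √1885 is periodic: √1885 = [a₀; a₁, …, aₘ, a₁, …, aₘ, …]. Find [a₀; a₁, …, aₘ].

a₀ = ⌊√1885⌋ = 43.
With m₀=0, d₀=1 and mₖ₊₁ = dₖaₖ − mₖ, dₖ₊₁ = (n − mₖ₊₁²)/dₖ, aₖ₊₁ = ⌊(a₀+mₖ₊₁)/dₖ₊₁⌋:
  k=1: m=43, d=36, a=2
  k=2: m=29, d=29, a=2
  k=3: m=29, d=36, a=2
  k=4: m=43, d=1, a=86
d=1 and a=2a₀=86 at k=4, so the next step gives (m, d) = (43, 36) again — its k=1 value — and the period has length 4.

[43; 2, 2, 2, 86]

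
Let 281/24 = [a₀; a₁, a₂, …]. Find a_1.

281 = 11·24 + 17   →  a_0 = 11
24 = 1·17 + 7   →  a_1 = 1

1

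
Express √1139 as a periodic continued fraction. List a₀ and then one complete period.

a₀ = ⌊√1139⌋ = 33.
With m₀=0, d₀=1 and mₖ₊₁ = dₖaₖ − mₖ, dₖ₊₁ = (n − mₖ₊₁²)/dₖ, aₖ₊₁ = ⌊(a₀+mₖ₊₁)/dₖ₊₁⌋:
  k=1: m=33, d=50, a=1
  k=2: m=17, d=17, a=2
  k=3: m=17, d=50, a=1
  k=4: m=33, d=1, a=66
d=1 and a=2a₀=66 at k=4, so the next step gives (m, d) = (33, 50) again — its k=1 value — and the period has length 4.

[33; 1, 2, 1, 66]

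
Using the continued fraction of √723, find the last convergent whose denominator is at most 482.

12799/476

√723 = [26; 1, 7, 1, 52, …] (period length 4).
Convergents:
  p_0/q_0 = 26/1
  p_1/q_1 = 27/1
  p_2/q_2 = 215/8
  p_3/q_3 = 242/9
  p_4/q_4 = 12799/476
  p_5/q_5 = 13041/485
q_4 = 476 ≤ 482 < 485 = q_5, so the answer is 12799/476.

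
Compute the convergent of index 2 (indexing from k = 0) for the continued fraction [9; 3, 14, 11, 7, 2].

401/43

Using pₖ = aₖpₖ₋₁ + pₖ₋₂, qₖ = aₖqₖ₋₁ + qₖ₋₂ (with p₋₁=1, p₋₂=0, q₋₁=0, q₋₂=1):
  k=0: a=9, p=9, q=1
  k=1: a=3, p=28, q=3
  k=2: a=14, p=401, q=43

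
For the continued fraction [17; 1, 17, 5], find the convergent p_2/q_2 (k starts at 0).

Using pₖ = aₖpₖ₋₁ + pₖ₋₂, qₖ = aₖqₖ₋₁ + qₖ₋₂ (with p₋₁=1, p₋₂=0, q₋₁=0, q₋₂=1):
  k=0: a=17, p=17, q=1
  k=1: a=1, p=18, q=1
  k=2: a=17, p=323, q=18

323/18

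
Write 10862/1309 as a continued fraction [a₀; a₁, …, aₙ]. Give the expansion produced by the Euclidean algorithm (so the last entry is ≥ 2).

10862 = 8*1309 + 390
1309 = 3*390 + 139
390 = 2*139 + 112
139 = 1*112 + 27
112 = 4*27 + 4
27 = 6*4 + 3
4 = 1*3 + 1
3 = 3*1 + 0  (stop)
So 10862/1309 = [8; 3, 2, 1, 4, 6, 1, 3].

[8; 3, 2, 1, 4, 6, 1, 3]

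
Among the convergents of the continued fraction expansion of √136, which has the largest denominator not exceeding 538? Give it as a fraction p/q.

2449/210

√136 = [11; 1, 1, 1, 22, …] (period length 4).
Convergents:
  p_0/q_0 = 11/1
  p_1/q_1 = 12/1
  p_2/q_2 = 23/2
  p_3/q_3 = 35/3
  p_4/q_4 = 793/68
  p_5/q_5 = 828/71
  p_6/q_6 = 1621/139
  p_7/q_7 = 2449/210
  p_8/q_8 = 55499/4759
q_7 = 210 ≤ 538 < 4759 = q_8, so the answer is 2449/210.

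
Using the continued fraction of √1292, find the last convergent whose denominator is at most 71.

647/18

√1292 = [35; 1, 16, 1, 70, …] (period length 4).
Convergents:
  p_0/q_0 = 35/1
  p_1/q_1 = 36/1
  p_2/q_2 = 611/17
  p_3/q_3 = 647/18
  p_4/q_4 = 45901/1277
q_3 = 18 ≤ 71 < 1277 = q_4, so the answer is 647/18.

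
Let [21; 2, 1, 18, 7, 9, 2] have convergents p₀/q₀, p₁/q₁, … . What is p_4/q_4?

Using pₖ = aₖpₖ₋₁ + pₖ₋₂, qₖ = aₖqₖ₋₁ + qₖ₋₂ (with p₋₁=1, p₋₂=0, q₋₁=0, q₋₂=1):
  k=0: a=21, p=21, q=1
  k=1: a=2, p=43, q=2
  k=2: a=1, p=64, q=3
  k=3: a=18, p=1195, q=56
  k=4: a=7, p=8429, q=395

8429/395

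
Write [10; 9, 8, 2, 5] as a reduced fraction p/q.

Fold from the inside: start with 5/1.
  2 + 1/5 = 11/5
  8 + 5/11 = 93/11
  9 + 11/93 = 848/93
  10 + 93/848 = 8573/848

8573/848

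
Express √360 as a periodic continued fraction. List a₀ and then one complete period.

[18; 1, 36]

a₀ = ⌊√360⌋ = 18.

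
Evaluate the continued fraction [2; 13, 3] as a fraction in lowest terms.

Using pₖ = aₖpₖ₋₁ + pₖ₋₂ and qₖ = aₖqₖ₋₁ + qₖ₋₂:
  k=0: a=2, p=2, q=1
  k=1: a=13, p=27, q=13
  k=2: a=3, p=83, q=40

83/40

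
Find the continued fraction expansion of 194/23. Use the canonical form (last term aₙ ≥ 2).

[8; 2, 3, 3]

194 = 8×23 + 10
23 = 2×10 + 3
10 = 3×3 + 1
3 = 3×1 + 0  (stop)
So 194/23 = [8; 2, 3, 3].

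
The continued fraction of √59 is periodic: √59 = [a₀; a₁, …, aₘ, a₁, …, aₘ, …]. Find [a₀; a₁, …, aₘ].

a₀ = ⌊√59⌋ = 7.
With m₀=0, d₀=1 and mₖ₊₁ = dₖaₖ − mₖ, dₖ₊₁ = (n − mₖ₊₁²)/dₖ, aₖ₊₁ = ⌊(a₀+mₖ₊₁)/dₖ₊₁⌋:
  k=1: m=7, d=10, a=1
  k=2: m=3, d=5, a=2
  k=3: m=7, d=2, a=7
  k=4: m=7, d=5, a=2
  k=5: m=3, d=10, a=1
  k=6: m=7, d=1, a=14
d=1 and a=2a₀=14 at k=6, so the next step gives (m, d) = (7, 10) again — its k=1 value — and the period has length 6.

[7; 1, 2, 7, 2, 1, 14]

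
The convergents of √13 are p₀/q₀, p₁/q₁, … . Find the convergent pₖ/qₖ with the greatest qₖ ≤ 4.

11/3

√13 = [3; 1, 1, 1, 1, 6, …] (period length 5).
Convergents:
  p_0/q_0 = 3/1
  p_1/q_1 = 4/1
  p_2/q_2 = 7/2
  p_3/q_3 = 11/3
  p_4/q_4 = 18/5
q_3 = 3 ≤ 4 < 5 = q_4, so the answer is 11/3.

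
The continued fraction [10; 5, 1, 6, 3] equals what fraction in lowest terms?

1312/129

Using pₖ = aₖpₖ₋₁ + pₖ₋₂ and qₖ = aₖqₖ₋₁ + qₖ₋₂:
  k=0: a=10, p=10, q=1
  k=1: a=5, p=51, q=5
  k=2: a=1, p=61, q=6
  k=3: a=6, p=417, q=41
  k=4: a=3, p=1312, q=129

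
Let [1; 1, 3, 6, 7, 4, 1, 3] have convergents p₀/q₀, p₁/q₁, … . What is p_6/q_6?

1619/920

Using pₖ = aₖpₖ₋₁ + pₖ₋₂, qₖ = aₖqₖ₋₁ + qₖ₋₂ (with p₋₁=1, p₋₂=0, q₋₁=0, q₋₂=1):
  k=0: a=1, p=1, q=1
  k=1: a=1, p=2, q=1
  k=2: a=3, p=7, q=4
  k=3: a=6, p=44, q=25
  k=4: a=7, p=315, q=179
  k=5: a=4, p=1304, q=741
  k=6: a=1, p=1619, q=920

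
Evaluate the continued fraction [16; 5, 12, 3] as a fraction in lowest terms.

Fold from the inside: start with 3/1.
  12 + 1/3 = 37/3
  5 + 3/37 = 188/37
  16 + 37/188 = 3045/188

3045/188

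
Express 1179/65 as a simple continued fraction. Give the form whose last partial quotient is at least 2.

[18; 7, 4, 2]

1179 = 18·65 + 9
65 = 7·9 + 2
9 = 4·2 + 1
2 = 2·1 + 0  (stop)
So 1179/65 = [18; 7, 4, 2].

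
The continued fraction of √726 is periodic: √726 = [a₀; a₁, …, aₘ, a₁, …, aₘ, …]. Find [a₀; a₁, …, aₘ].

a₀ = ⌊√726⌋ = 26.
With m₀=0, d₀=1 and mₖ₊₁ = dₖaₖ − mₖ, dₖ₊₁ = (n − mₖ₊₁²)/dₖ, aₖ₊₁ = ⌊(a₀+mₖ₊₁)/dₖ₊₁⌋:
  k=1: m=26, d=50, a=1
  k=2: m=24, d=3, a=16
  k=3: m=24, d=50, a=1
  k=4: m=26, d=1, a=52
d=1 and a=2a₀=52 at k=4, so the next step gives (m, d) = (26, 50) again — its k=1 value — and the period has length 4.

[26; 1, 16, 1, 52]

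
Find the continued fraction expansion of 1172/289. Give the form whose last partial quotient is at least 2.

[4; 18, 16]

1172 = 4×289 + 16
289 = 18×16 + 1
16 = 16×1 + 0  (stop)
So 1172/289 = [4; 18, 16].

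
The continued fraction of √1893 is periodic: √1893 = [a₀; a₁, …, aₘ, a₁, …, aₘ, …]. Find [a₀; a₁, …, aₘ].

[43; 1, 1, 28, 1, 1, 86]

a₀ = ⌊√1893⌋ = 43.
With m₀=0, d₀=1 and mₖ₊₁ = dₖaₖ − mₖ, dₖ₊₁ = (n − mₖ₊₁²)/dₖ, aₖ₊₁ = ⌊(a₀+mₖ₊₁)/dₖ₊₁⌋:
  k=1: m=43, d=44, a=1
  k=2: m=1, d=43, a=1
  k=3: m=42, d=3, a=28
  k=4: m=42, d=43, a=1
  k=5: m=1, d=44, a=1
  k=6: m=43, d=1, a=86
d=1 and a=2a₀=86 at k=6, so the next step gives (m, d) = (43, 44) again — its k=1 value — and the period has length 6.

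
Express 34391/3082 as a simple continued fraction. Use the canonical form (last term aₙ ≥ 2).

34391 = 11×3082 + 489
3082 = 6×489 + 148
489 = 3×148 + 45
148 = 3×45 + 13
45 = 3×13 + 6
13 = 2×6 + 1
6 = 6×1 + 0  (stop)
So 34391/3082 = [11; 6, 3, 3, 3, 2, 6].

[11; 6, 3, 3, 3, 2, 6]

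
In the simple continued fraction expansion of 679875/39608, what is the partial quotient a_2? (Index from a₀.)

679875 = 17·39608 + 6539   →  a_0 = 17
39608 = 6·6539 + 374   →  a_1 = 6
6539 = 17·374 + 181   →  a_2 = 17

17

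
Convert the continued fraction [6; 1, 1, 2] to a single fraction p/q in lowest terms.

33/5

Using pₖ = aₖpₖ₋₁ + pₖ₋₂ and qₖ = aₖqₖ₋₁ + qₖ₋₂:
  k=0: a=6, p=6, q=1
  k=1: a=1, p=7, q=1
  k=2: a=1, p=13, q=2
  k=3: a=2, p=33, q=5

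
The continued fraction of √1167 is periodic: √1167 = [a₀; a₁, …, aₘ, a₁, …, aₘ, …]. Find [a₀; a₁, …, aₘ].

[34; 6, 5, 11, 5, 6, 68]

a₀ = ⌊√1167⌋ = 34.
With m₀=0, d₀=1 and mₖ₊₁ = dₖaₖ − mₖ, dₖ₊₁ = (n − mₖ₊₁²)/dₖ, aₖ₊₁ = ⌊(a₀+mₖ₊₁)/dₖ₊₁⌋:
  k=1: m=34, d=11, a=6
  k=2: m=32, d=13, a=5
  k=3: m=33, d=6, a=11
  k=4: m=33, d=13, a=5
  k=5: m=32, d=11, a=6
  k=6: m=34, d=1, a=68
d=1 and a=2a₀=68 at k=6, so the next step gives (m, d) = (34, 11) again — its k=1 value — and the period has length 6.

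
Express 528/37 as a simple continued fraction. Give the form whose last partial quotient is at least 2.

528 = 14×37 + 10
37 = 3×10 + 7
10 = 1×7 + 3
7 = 2×3 + 1
3 = 3×1 + 0  (stop)
So 528/37 = [14; 3, 1, 2, 3].

[14; 3, 1, 2, 3]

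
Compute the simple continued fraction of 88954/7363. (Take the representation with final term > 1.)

88954 = 12*7363 + 598
7363 = 12*598 + 187
598 = 3*187 + 37
187 = 5*37 + 2
37 = 18*2 + 1
2 = 2*1 + 0  (stop)
So 88954/7363 = [12; 12, 3, 5, 18, 2].

[12; 12, 3, 5, 18, 2]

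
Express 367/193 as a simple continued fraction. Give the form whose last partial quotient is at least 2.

367 = 1*193 + 174
193 = 1*174 + 19
174 = 9*19 + 3
19 = 6*3 + 1
3 = 3*1 + 0  (stop)
So 367/193 = [1; 1, 9, 6, 3].

[1; 1, 9, 6, 3]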